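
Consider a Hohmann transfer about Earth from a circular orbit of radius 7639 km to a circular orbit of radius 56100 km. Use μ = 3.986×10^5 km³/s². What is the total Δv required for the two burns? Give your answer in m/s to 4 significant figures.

The Hohmann ellipse has a_t = (r₁ + r₂)/2 = 31869.5 km.
Circular speed at r₁: v₁ = √(μ/r₁) = √(3.986×10^5/7639) = 7.224 km/s.
Transfer-orbit speed at r₁ (v² = μ(2/r − 1/a)): v_p = √[μ(2/r₁ − 1/a_t)] = 9.584 km/s.
First burn Δv₁ = |v_p − v₁| = 2.360 km/s.
At r₂, v₂ = √(μ/r₂) = 2.666 km/s.
Transfer-orbit speed at r₂: v_a = √[μ(2/r₂ − 1/a_t)] = 1.305 km/s.
Second burn Δv₂ = |v₂ − v_a| = 1.361 km/s.
Δv = Δv₁ + Δv₂ = 2.360 + 1.361 = 3.721 km/s.

Δv = 3721 m/s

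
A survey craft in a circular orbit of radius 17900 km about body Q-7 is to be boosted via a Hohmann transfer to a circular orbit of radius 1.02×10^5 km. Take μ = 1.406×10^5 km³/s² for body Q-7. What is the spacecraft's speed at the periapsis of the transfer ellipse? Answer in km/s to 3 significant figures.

v = 3.66 km/s

Transfer-ellipse semi-major axis a_t = (r₁ + r₂)/2 = (17900 + 1.020×10^5)/2 = 59950 km.
The periapsis of the transfer ellipse is at r = 17900 km.
Vis-viva: v = √[μ(2/r − 1/a_t)] = √[1.406×10^5 × (2/17900 − 1/59950)] = 3.656 km/s.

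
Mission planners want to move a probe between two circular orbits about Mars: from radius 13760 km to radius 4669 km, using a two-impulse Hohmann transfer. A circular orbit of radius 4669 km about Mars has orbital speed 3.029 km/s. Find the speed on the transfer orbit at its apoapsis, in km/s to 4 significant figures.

v = 1.256 km/s

From the circular-orbit relation v² = μ/r at r = 4669 km: μ = v²r = (3.029)² × 4669 = 42837.3 km³/s².
Semi-major axis of the transfer orbit: a_t = (13760 + 4669)/2 = 9214.5 km.
The apoapsis of the transfer ellipse is at r = 13760 km.
From the vis-viva equation, v = √[μ(2/r − 1/a_t)] = 1.256 km/s.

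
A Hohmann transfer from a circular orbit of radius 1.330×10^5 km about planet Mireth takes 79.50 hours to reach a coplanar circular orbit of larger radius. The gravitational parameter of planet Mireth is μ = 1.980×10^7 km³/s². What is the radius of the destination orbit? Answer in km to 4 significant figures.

Transfer time t = 79.50 hours = 2.862×10^5 s, and t = π√(a_t³/μ).
So a_t = (μ t²/π²)^(1/3) = (1.980×10^7 × (2.862×10^5)² / π²)^(1/3) = 5.4773×10^5 km.
Since a_t = (r₁ + r₂)/2, r₂ = 2a_t − r₁ = 2×5.4773×10^5 − 1.330×10^5 = 9.6246×10^5 km.

r₂ = 9.625×10^5 km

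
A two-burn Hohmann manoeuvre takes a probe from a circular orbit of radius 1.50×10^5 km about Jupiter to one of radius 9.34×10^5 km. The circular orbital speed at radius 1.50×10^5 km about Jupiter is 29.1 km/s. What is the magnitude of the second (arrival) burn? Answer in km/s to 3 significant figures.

From the circular-orbit relation v² = μ/r at r = 1.50×10^5 km: μ = v²r = (29.1)² × 1.50×10^5 = 1.27022×10^8 km³/s².
The Hohmann ellipse has a_t = (r₁ + r₂)/2 = 5.420×10^5 km.
Circular speed at r = 9.340×10^5 km: v_c = √(μ/r) = 11.662 km/s.
Transfer-orbit speed at the same r (vis-viva, a = a_t): v_t = √[μ(2/r − 1/a_t)] = 6.1350 km/s.
Δv₂ = |v_t − v_c| = |6.1350 − 11.662| = 5.527 km/s.

Δv₂ = 5.53 km/s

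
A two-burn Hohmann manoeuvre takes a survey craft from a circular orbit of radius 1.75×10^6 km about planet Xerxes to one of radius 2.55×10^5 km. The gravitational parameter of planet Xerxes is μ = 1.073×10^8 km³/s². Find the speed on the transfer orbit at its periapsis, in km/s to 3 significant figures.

The Hohmann ellipse has a_t = (r₁ + r₂)/2 = 1.0025×10^6 km.
The periapsis of the transfer ellipse is at r = 2.550×10^5 km.
Applying v² = μ(2/r − 1/a_t): v = 27.10 km/s.

v = 27.1 km/s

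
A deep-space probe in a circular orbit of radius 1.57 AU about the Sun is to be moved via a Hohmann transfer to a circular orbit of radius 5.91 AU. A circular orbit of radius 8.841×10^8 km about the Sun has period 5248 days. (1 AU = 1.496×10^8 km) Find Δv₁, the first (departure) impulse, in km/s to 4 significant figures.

From Kepler's third law T² = 4π²r³/μ at r = 8.841×10^8 km, T = 5248 days = 5248 × 86400 s = 4.534272×10^8 s: μ = 4π²r³/T² = 1.32693×10^11 km³/s².
In km: r₁ = 1.57 × 1.496×10^8 = 2.34872×10^8 km; r₂ = 5.91 × 1.496×10^8 = 8.84136×10^8 km.
Transfer-ellipse semi-major axis a_t = (r₁ + r₂)/2 = (2.34872×10^8 + 8.84136×10^8)/2 = 5.59504×10^8 km.
On the circular orbit at r = 2.34872×10^8 km, v_c = √(μ/r) = 23.77 km/s.
Vis-viva on the transfer ellipse at r = 2.34872×10^8 km gives v_t = √[μ(2/r − 1/a_t)] = 29.88 km/s.
Δv₁ = |v_t − v_c| = |29.88 − 23.77| = 6.110 km/s.

Δv₁ = 6.110 km/s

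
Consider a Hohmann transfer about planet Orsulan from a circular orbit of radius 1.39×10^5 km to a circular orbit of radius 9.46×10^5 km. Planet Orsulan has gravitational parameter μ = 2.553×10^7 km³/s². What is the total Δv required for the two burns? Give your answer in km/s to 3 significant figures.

Δv = 6.91 km/s

The Hohmann ellipse has a_t = (r₁ + r₂)/2 = 5.425×10^5 km.
Circular speed at r₁: v₁ = √(μ/r₁) = √(2.553×10^7/1.390×10^5) = 13.552 km/s.
Transfer-orbit speed at r₁ (vis-viva): v_p = √[μ(2/r₁ − 1/a_t)] = 17.896 km/s.
First burn Δv₁ = |v_p − v₁| = 4.344 km/s.
At r₂, v₂ = √(μ/r₂) = 5.195 km/s.
Transfer-orbit speed at r₂: v_a = √[μ(2/r₂ − 1/a_t)] = 2.630 km/s.
Second burn Δv₂ = |v₂ − v_a| = 2.565 km/s.
Total Δv = Δv₁ + Δv₂ = 6.909 km/s.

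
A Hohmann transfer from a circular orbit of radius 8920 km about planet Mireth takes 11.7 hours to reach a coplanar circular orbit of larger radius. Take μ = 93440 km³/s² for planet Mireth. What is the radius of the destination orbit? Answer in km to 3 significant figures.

r₂ = 42300 km

Transfer time t = 11.7 hours = 42120 s, and t = π√(a_t³/μ).
So a_t = (μ t²/π²)^(1/3) = (93440 × (42120)² / π²)^(1/3) = 25610 km.
Since a_t = (r₁ + r₂)/2, r₂ = 2a_t − r₁ = 2×25610 − 8920 = 42300 km.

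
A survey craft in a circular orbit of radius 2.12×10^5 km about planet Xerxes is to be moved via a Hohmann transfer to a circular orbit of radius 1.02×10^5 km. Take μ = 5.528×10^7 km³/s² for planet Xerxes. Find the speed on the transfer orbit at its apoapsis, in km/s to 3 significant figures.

v = 13.0 km/s

Transfer-ellipse semi-major axis a_t = (r₁ + r₂)/2 = (2.120×10^5 + 1.020×10^5)/2 = 1.570×10^5 km.
At apoapsis, r = 2.120×10^5 km.
From the vis-viva equation, v = √[μ(2/r − 1/a_t)] = 13.02 km/s.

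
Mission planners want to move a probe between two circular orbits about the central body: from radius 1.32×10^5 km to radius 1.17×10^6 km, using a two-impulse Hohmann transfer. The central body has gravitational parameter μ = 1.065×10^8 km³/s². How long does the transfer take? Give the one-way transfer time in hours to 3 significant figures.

The Hohmann ellipse has a_t = (r₁ + r₂)/2 = 6.510×10^5 km.
By Kepler's third law the transfer-orbit period is T = 2π√(a_t³/μ), so t = T/2 = 1.599×10^5 s.
Converting: 1.599×10^5 s ÷ 3600 s/hour = 44.4 hours.

t = 44.4 hours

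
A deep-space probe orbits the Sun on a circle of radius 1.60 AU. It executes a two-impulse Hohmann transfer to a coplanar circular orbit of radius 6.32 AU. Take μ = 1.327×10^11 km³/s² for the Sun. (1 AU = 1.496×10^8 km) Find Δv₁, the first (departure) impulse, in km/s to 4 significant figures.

In km: r₁ = 1.60 × 1.496×10^8 = 2.3936×10^8 km; r₂ = 6.32 × 1.496×10^8 = 9.45472×10^8 km.
Transfer-ellipse semi-major axis a_t = (r₁ + r₂)/2 = (2.3936×10^8 + 9.45472×10^8)/2 = 5.92416×10^8 km.
On the circular orbit at r = 2.3936×10^8 km, v_c = √(μ/r) = 23.55 km/s.
Transfer-orbit speed at the same r (vis-viva, a = a_t): v_t = √[μ(2/r − 1/a_t)] = 29.75 km/s.
Δv₁ = |v_t − v_c| = |29.75 − 23.55| = 6.200 km/s.

Δv₁ = 6.200 km/s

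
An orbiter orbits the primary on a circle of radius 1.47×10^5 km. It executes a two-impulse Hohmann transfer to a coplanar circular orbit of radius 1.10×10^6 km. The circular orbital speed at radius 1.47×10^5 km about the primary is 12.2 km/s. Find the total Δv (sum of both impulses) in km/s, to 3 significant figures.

From the circular-orbit relation v² = μ/r at r = 1.47×10^5 km: μ = v²r = (12.2)² × 1.47×10^5 = 2.18795×10^7 km³/s².
Semi-major axis of the transfer orbit: a_t = (1.470×10^5 + 1.100×10^6)/2 = 6.235×10^5 km.
Circular speed at r₁: v₁ = √(μ/r₁) = √(2.18795×10^7/1.470×10^5) = 12.200 km/s.
On the transfer ellipse at r₁, vis-viva gives v_p = √[μ(2/r₁ − 1/a_t)] = 16.205 km/s.
First burn Δv₁ = |v_p − v₁| = 4.005 km/s.
Circular speed at r₂: v₂ = √(μ/r₂) = 4.460 km/s.
Transfer-orbit speed at r₂: v_a = √[μ(2/r₂ − 1/a_t)] = 2.166 km/s.
Second burn Δv₂ = |v₂ − v_a| = 2.294 km/s.
Total Δv = Δv₁ + Δv₂ = 6.299 km/s.

Δv = 6.30 km/s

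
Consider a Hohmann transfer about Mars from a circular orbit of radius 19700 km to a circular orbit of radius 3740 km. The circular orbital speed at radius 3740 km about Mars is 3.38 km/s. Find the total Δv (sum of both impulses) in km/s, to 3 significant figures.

From the circular-orbit relation v² = μ/r at r = 3740 km: μ = v²r = (3.38)² × 3740 = 42727.3 km³/s².
Transfer-ellipse semi-major axis a_t = (r₁ + r₂)/2 = (19700 + 3740)/2 = 11720 km.
Circular speed at r₁: v₁ = √(μ/r₁) = √(42727.3/19700) = 1.4727 km/s.
On the transfer ellipse at r₁, vis-viva gives v_a = √[μ(2/r₁ − 1/a_t)] = 0.83194 km/s.
First burn Δv₁ = |v_a − v₁| = 0.6408 km/s.
At r₂, v₂ = √(μ/r₂) = 3.380 km/s.
Transfer-orbit speed at r₂: v_p = √[μ(2/r₂ − 1/a_t)] = 4.382 km/s.
Second burn Δv₂ = |v₂ − v_p| = 1.002 km/s.
Total Δv = Δv₁ + Δv₂ = 1.643 km/s.

Δv = 1.64 km/s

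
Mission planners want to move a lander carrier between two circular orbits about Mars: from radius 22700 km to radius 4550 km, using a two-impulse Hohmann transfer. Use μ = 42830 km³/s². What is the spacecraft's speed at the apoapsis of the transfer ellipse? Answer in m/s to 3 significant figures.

Transfer-ellipse semi-major axis a_t = (r₁ + r₂)/2 = (22700 + 4550)/2 = 13625 km.
The apoapsis of the transfer ellipse is at r = 22700 km.
Vis-viva: v = √[μ(2/r − 1/a_t)] = √[42830 × (2/22700 − 1/13625)] = 0.7938 km/s.

v = 794 m/s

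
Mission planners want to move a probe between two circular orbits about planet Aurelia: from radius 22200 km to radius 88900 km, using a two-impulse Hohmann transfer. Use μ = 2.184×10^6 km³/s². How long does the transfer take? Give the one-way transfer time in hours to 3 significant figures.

Semi-major axis of the transfer orbit: a_t = (22200 + 88900)/2 = 55550 km.
Half the transfer-orbit period gives t = π√(a_t³/μ) = 27830 s.
Converting: 27830 s ÷ 3600 s/hour = 7.73 hours.

t = 7.73 hours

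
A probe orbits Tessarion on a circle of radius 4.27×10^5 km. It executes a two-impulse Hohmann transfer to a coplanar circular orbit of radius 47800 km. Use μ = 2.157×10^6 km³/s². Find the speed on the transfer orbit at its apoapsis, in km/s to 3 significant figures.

The Hohmann ellipse has a_t = (r₁ + r₂)/2 = 2.374×10^5 km.
At apoapsis, r = 4.270×10^5 km.
Vis-viva: v = √[μ(2/r − 1/a_t)] = √[2.157×10^6 × (2/4.270×10^5 − 1/2.374×10^5)] = 1.009 km/s.

v = 1.01 km/s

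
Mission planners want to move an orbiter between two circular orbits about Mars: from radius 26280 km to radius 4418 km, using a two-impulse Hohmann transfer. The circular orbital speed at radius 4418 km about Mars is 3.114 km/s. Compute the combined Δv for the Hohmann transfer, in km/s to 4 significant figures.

From the circular-orbit relation v² = μ/r at r = 4418 km: μ = v²r = (3.114)² × 4418 = 42841.3 km³/s².
The Hohmann ellipse has a_t = (r₁ + r₂)/2 = 15349 km.
Circular speed at r₁: v₁ = √(μ/r₁) = √(42841.3/26280) = 1.27679 km/s.
Transfer-orbit speed at r₁ (vis-viva): v_a = √[μ(2/r₁ − 1/a_t)] = 0.685002 km/s.
First burn Δv₁ = |v_a − v₁| = 0.59179 km/s.
At r₂, v₂ = √(μ/r₂) = 3.11400 km/s.
Transfer-orbit speed at r₂: v_p = √[μ(2/r₂ − 1/a_t)] = 4.07466 km/s.
Second burn Δv₂ = |v₂ − v_p| = 0.96066 km/s.
Total Δv = Δv₁ + Δv₂ = 1.552 km/s.

Δv = 1.552 km/s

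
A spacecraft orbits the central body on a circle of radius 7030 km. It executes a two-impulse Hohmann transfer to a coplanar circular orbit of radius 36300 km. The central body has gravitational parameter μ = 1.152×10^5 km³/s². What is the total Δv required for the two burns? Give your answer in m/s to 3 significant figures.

Δv = 1960 m/s

Semi-major axis of the transfer orbit: a_t = (7030 + 36300)/2 = 21665 km.
At r₁ the circular-orbit speed is v₁ = √(μ/r₁) = 4.0481 km/s.
Transfer-orbit speed at r₁ (vis-viva): v_p = √[μ(2/r₁ − 1/a_t)] = 5.2399 km/s.
First burn Δv₁ = |v_p − v₁| = 1.1918 km/s.
At r₂, v₂ = √(μ/r₂) = 1.78145 km/s.
Transfer-orbit speed at r₂: v_a = √[μ(2/r₂ − 1/a_t)] = 1.01478 km/s.
Second burn Δv₂ = |v₂ − v_a| = 0.76667 km/s.
Total Δv = Δv₁ + Δv₂ = 1.958 km/s.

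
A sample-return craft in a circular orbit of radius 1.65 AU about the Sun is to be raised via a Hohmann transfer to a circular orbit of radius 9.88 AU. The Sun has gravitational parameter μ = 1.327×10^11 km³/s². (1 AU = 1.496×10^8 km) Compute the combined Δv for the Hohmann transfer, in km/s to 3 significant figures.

Δv = 11.6 km/s

In km: r₁ = 1.65 × 1.496×10^8 = 2.4684×10^8 km; r₂ = 9.88 × 1.496×10^8 = 1.478048×10^9 km.
The Hohmann ellipse has a_t = (r₁ + r₂)/2 = 8.62444×10^8 km.
At r₁ the circular-orbit speed is v₁ = √(μ/r₁) = 23.186 km/s.
Transfer-orbit speed at r₁ (v² = μ(2/r − 1/a)): v_p = √[μ(2/r₁ − 1/a_t)] = 30.353 km/s.
First burn Δv₁ = |v_p − v₁| = 7.167 km/s.
At r₂, v₂ = √(μ/r₂) = 9.475 km/s.
Transfer-orbit speed at r₂: v_a = √[μ(2/r₂ − 1/a_t)] = 5.069 km/s.
Second burn Δv₂ = |v₂ − v_a| = 4.406 km/s.
Δv = Δv₁ + Δv₂ = 7.167 + 4.406 = 11.57 km/s.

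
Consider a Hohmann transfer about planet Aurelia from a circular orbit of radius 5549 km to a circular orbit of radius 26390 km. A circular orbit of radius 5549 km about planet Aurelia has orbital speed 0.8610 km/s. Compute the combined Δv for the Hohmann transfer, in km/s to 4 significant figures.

From the circular-orbit relation v² = μ/r at r = 5549 km: μ = v²r = (0.8610)² × 5549 = 4113.59 km³/s².
Semi-major axis of the transfer orbit: a_t = (5549 + 26390)/2 = 15969.5 km.
Circular speed at r₁: v₁ = √(μ/r₁) = √(4113.59/5549) = 0.86100 km/s.
Transfer-orbit speed at r₁ (vis-viva): v_p = √[μ(2/r₁ − 1/a_t)] = 1.1068 km/s.
First burn Δv₁ = |v_p − v₁| = 0.2458 km/s.
Circular speed at r₂: v₂ = √(μ/r₂) = 0.3948 km/s.
Transfer-orbit speed at r₂: v_a = √[μ(2/r₂ − 1/a_t)] = 0.2327 km/s.
Second burn Δv₂ = |v₂ − v_a| = 0.1621 km/s.
Δv = Δv₁ + Δv₂ = 0.2458 + 0.1621 = 0.4079 km/s.

Δv = 0.4079 km/s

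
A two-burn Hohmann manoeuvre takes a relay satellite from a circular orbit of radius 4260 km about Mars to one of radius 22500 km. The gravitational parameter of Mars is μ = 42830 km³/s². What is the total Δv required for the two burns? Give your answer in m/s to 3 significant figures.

Δv = 1540 m/s

Semi-major axis of the transfer orbit: a_t = (4260 + 22500)/2 = 13380 km.
At r₁ the circular-orbit speed is v₁ = √(μ/r₁) = 3.171 km/s.
Transfer-orbit speed at r₁ (v² = μ(2/r − 1/a)): v_p = √[μ(2/r₁ − 1/a_t)] = 4.112 km/s.
First burn Δv₁ = |v_p − v₁| = 0.9410 km/s.
Circular speed at r₂: v₂ = √(μ/r₂) = 1.3797 km/s.
Transfer-orbit speed at r₂: v_a = √[μ(2/r₂ − 1/a_t)] = 0.77850 km/s.
Second burn Δv₂ = |v₂ − v_a| = 0.6012 km/s.
Δv = Δv₁ + Δv₂ = 0.9410 + 0.6012 = 1.542 km/s.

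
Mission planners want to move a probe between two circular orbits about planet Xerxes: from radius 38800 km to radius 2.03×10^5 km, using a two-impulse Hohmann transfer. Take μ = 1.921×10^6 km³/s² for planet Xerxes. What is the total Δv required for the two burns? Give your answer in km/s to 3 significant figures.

Δv = 3.41 km/s

The Hohmann ellipse has a_t = (r₁ + r₂)/2 = 1.209×10^5 km.
At r₁ the circular-orbit speed is v₁ = √(μ/r₁) = 7.0364 km/s.
On the transfer ellipse at r₁, vis-viva equation gives v_p = √[μ(2/r₁ − 1/a_t)] = 9.1176 km/s.
First burn Δv₁ = |v_p − v₁| = 2.081 km/s.
At r₂, v₂ = √(μ/r₂) = 3.07621 km/s.
Transfer-orbit speed at r₂: v_a = √[μ(2/r₂ − 1/a_t)] = 1.74268 km/s.
Second burn Δv₂ = |v₂ − v_a| = 1.334 km/s.
Total Δv = Δv₁ + Δv₂ = 3.415 km/s.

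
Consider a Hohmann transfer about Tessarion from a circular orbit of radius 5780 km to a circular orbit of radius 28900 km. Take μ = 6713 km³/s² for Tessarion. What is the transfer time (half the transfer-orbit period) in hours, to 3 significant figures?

The Hohmann ellipse has a_t = (r₁ + r₂)/2 = 17340 km.
Half the transfer-orbit period gives t = π√(a_t³/μ) = 87550 s.
Converting: 87550 s ÷ 3600 s/hour = 24.3 hours.

t = 24.3 hours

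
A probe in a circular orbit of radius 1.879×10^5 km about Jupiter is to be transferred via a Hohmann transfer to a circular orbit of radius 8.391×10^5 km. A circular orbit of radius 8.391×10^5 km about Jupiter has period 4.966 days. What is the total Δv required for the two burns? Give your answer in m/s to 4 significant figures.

From Kepler's third law T² = 4π²r³/μ at r = 8.391×10^5 km, T = 4.966 days = 4.966 × 86400 s = 4.290624×10^5 s: μ = 4π²r³/T² = 1.26695×10^8 km³/s².
Transfer-ellipse semi-major axis a_t = (r₁ + r₂)/2 = (1.879×10^5 + 8.391×10^5)/2 = 5.135×10^5 km.
Circular speed at r₁: v₁ = √(μ/r₁) = √(1.26695×10^8/1.879×10^5) = 25.967 km/s.
Transfer-orbit speed at r₁ (vis-viva): v_p = √[μ(2/r₁ − 1/a_t)] = 33.194 km/s.
First burn Δv₁ = |v_p − v₁| = 7.227 km/s.
At r₂, v₂ = √(μ/r₂) = 12.288 km/s.
Transfer-orbit speed at r₂: v_a = √[μ(2/r₂ − 1/a_t)] = 7.4330 km/s.
Second burn Δv₂ = |v₂ − v_a| = 4.855 km/s.
Total Δv = Δv₁ + Δv₂ = 12.08 km/s.

Δv = 12080 m/s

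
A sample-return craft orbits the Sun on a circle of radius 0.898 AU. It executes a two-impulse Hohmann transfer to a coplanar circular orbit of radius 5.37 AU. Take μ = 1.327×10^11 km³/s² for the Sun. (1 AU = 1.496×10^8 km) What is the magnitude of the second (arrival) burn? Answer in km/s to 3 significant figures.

In km: r₁ = 0.898 × 1.496×10^8 = 1.343408×10^8 km; r₂ = 5.37 × 1.496×10^8 = 8.03352×10^8 km.
Semi-major axis of the transfer orbit: a_t = (1.343408×10^8 + 8.03352×10^8)/2 = 4.688464×10^8 km.
Circular speed at r = 8.03352×10^8 km: v_c = √(μ/r) = 12.8523 km/s.
Transfer-orbit speed at the same r (vis-viva, a = a_t): v_t = √[μ(2/r − 1/a_t)] = 6.87973 km/s.
Δv₂ = |v_t − v_c| = |6.87973 − 12.8523| = 5.973 km/s.

Δv₂ = 5.97 km/s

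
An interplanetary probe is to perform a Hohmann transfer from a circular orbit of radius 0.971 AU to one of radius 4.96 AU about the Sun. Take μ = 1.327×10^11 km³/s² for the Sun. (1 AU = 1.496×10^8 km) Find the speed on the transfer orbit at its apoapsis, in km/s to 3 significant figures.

In km: r₁ = 0.971 × 1.496×10^8 = 1.452616×10^8 km; r₂ = 4.96 × 1.496×10^8 = 7.42016×10^8 km.
The Hohmann ellipse has a_t = (r₁ + r₂)/2 = 4.436388×10^8 km.
The apoapsis of the transfer ellipse is at r = 7.42016×10^8 km.
From the vis-viva equation, v = √[μ(2/r − 1/a_t)] = 7.652 km/s.

v = 7.65 km/s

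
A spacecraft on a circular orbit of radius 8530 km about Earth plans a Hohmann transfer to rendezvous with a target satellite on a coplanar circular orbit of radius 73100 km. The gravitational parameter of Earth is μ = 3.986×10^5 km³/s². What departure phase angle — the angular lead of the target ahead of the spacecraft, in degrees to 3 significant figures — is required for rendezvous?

Semi-major axis of the transfer orbit: a_t = (8530 + 73100)/2 = 40815 km.
The half-period of the transfer ellipse is t = π√(a_t³/μ) = 41031 s.
Target angular speed ω₂ = √(μ/r₂³) = 3.1944×10^-5 rad/s.
Angle swept by the target during transfer: ω₂·t = 1.3107 rad = 75.10°.
Arrival is 180° from departure on the ellipse, so φ = 180° − 75.10° = 105°.

φ = 105°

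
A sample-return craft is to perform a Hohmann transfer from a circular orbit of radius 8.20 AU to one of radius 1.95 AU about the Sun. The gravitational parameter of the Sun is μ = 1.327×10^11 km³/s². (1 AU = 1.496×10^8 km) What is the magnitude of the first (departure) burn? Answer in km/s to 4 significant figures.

In km: r₁ = 8.20 × 1.496×10^8 = 1.22672×10^9 km; r₂ = 1.95 × 1.496×10^8 = 2.9172×10^8 km.
The Hohmann ellipse has a_t = (r₁ + r₂)/2 = 7.5922×10^8 km.
Circular speed at r = 1.22672×10^9 km: v_c = √(μ/r) = 10.401 km/s.
Vis-viva on the transfer ellipse at r = 1.22672×10^9 km gives v_t = √[μ(2/r − 1/a_t)] = 6.4471 km/s.
Δv₁ = |v_t − v_c| = |6.4471 − 10.401| = 3.954 km/s.

Δv₁ = 3.954 km/s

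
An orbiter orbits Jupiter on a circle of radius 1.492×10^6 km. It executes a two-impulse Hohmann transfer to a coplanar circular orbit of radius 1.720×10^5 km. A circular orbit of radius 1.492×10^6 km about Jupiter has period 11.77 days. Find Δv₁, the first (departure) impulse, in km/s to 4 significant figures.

Δv₁ = 5.027 km/s

From Kepler's third law T² = 4π²r³/μ at r = 1.492×10^6 km, T = 11.77 days = 11.77 × 86400 s = 1.016928×10^6 s: μ = 4π²r³/T² = 1.26790×10^8 km³/s².
The Hohmann ellipse has a_t = (r₁ + r₂)/2 = 8.320×10^5 km.
On the circular orbit at r = 1.492×10^6 km, v_c = √(μ/r) = 9.218 km/s.
Vis-viva on the transfer ellipse at r = 1.492×10^6 km gives v_t = √[μ(2/r − 1/a_t)] = 4.191 km/s.
Δv₁ = |v_t − v_c| = |4.191 − 9.218| = 5.027 km/s.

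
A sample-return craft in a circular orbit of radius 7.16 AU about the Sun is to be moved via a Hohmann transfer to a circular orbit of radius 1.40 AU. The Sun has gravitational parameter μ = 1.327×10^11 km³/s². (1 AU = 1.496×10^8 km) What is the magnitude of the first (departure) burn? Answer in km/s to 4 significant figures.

In km: r₁ = 7.16 × 1.496×10^8 = 1.071136×10^9 km; r₂ = 1.40 × 1.496×10^8 = 2.0944×10^8 km.
The Hohmann ellipse has a_t = (r₁ + r₂)/2 = 6.40288×10^8 km.
Circular speed at r = 1.071136×10^9 km: v_c = √(μ/r) = 11.1305 km/s.
Transfer-orbit speed at the same r (vis-viva, a = a_t): v_t = √[μ(2/r − 1/a_t)] = 6.36583 km/s.
Δv₁ = |v_t − v_c| = |6.36583 − 11.1305| = 4.765 km/s.

Δv₁ = 4.765 km/s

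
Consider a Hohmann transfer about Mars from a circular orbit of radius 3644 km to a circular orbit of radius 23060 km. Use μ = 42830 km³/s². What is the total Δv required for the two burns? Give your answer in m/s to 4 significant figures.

The Hohmann ellipse has a_t = (r₁ + r₂)/2 = 13352 km.
At r₁ the circular-orbit speed is v₁ = √(μ/r₁) = 3.428 km/s.
On the transfer ellipse at r₁, v² = μ(2/r − 1/a) gives v_p = √[μ(2/r₁ − 1/a_t)] = 4.505 km/s.
First burn Δv₁ = |v_p − v₁| = 1.077 km/s.
At r₂, v₂ = √(μ/r₂) = 1.36284 km/s.
Transfer-orbit speed at r₂: v_a = √[μ(2/r₂ − 1/a_t)] = 0.711968 km/s.
Second burn Δv₂ = |v₂ − v_a| = 0.6509 km/s.
Total Δv = Δv₁ + Δv₂ = 1.728 km/s.

Δv = 1728 m/s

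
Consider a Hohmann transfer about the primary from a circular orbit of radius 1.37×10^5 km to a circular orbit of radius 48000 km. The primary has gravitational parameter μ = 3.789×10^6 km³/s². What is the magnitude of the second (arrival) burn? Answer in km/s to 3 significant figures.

Semi-major axis of the transfer orbit: a_t = (1.370×10^5 + 48000)/2 = 92500 km.
On the circular orbit at r = 48000 km, v_c = √(μ/r) = 8.8847 km/s.
Transfer-orbit speed at the same r (vis-viva, a = a_t): v_t = √[μ(2/r − 1/a_t)] = 10.813 km/s.
Δv₂ = |v_t − v_c| = |10.813 − 8.8847| = 1.928 km/s.

Δv₂ = 1.93 km/s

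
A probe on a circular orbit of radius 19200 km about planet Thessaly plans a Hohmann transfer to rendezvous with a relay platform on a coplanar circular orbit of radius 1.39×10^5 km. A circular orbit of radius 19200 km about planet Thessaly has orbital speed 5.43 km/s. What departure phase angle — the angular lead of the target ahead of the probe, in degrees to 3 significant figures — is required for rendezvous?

φ = 103°

From the circular-orbit relation v² = μ/r at r = 19200 km: μ = v²r = (5.43)² × 19200 = 5.66110×10^5 km³/s².
Semi-major axis of the transfer orbit: a_t = (19200 + 1.390×10^5)/2 = 79100 km.
The half-period of the transfer ellipse is t = π√(a_t³/μ) = 92889.0 s.
The target's mean motion on its circular orbit is ω₂ = √(μ/r₂³) = 1.45187×10^-5 rad/s.
Angle swept by the target during transfer: ω₂·t = 1.3486 rad = 77.27°.
The probe traverses 180° on the transfer ellipse, so the target must lead by 180° − 77.27° = 103°.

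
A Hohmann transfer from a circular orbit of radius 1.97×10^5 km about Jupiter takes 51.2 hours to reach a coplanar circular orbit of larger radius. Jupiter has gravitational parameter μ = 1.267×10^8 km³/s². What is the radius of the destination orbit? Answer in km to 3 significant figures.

r₂ = 1.32×10^6 km

Transfer time t = 51.2 hours = 1.8432×10^5 s, and t = π√(a_t³/μ).
So a_t = (μ t²/π²)^(1/3) = (1.267×10^8 × (1.8432×10^5)² / π²)^(1/3) = 7.5836×10^5 km.
Since a_t = (r₁ + r₂)/2, r₂ = 2a_t − r₁ = 2×7.5836×10^5 − 1.970×10^5 = 1.31972×10^6 km.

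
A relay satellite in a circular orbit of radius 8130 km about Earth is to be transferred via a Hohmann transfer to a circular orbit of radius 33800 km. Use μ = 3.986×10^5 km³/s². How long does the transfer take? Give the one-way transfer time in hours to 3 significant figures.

t = 4.20 hours

Transfer-ellipse semi-major axis a_t = (r₁ + r₂)/2 = (8130 + 33800)/2 = 20965 km.
By Kepler's third law the transfer-orbit period is T = 2π√(a_t³/μ), so t = T/2 = 15110 s.
Converting: 15110 s ÷ 3600 s/hour = 4.20 hours.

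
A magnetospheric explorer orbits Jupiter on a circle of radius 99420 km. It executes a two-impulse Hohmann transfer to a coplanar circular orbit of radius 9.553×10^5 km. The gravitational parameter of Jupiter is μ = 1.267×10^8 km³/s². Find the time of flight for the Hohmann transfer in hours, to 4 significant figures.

The Hohmann ellipse has a_t = (r₁ + r₂)/2 = 5.2736×10^5 km.
By Kepler's third law the transfer-orbit period is T = 2π√(a_t³/μ), so t = T/2 = 1.069×10^5 s.
Converting: 1.069×10^5 s ÷ 3600 s/hour = 29.69 hours.

t = 29.69 hours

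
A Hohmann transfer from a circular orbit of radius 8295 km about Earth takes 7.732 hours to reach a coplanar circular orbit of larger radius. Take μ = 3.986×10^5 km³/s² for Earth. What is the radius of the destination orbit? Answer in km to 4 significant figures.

r₂ = 54730 km

Transfer time t = 7.732 hours = 27835.2 s, and t = π√(a_t³/μ).
So a_t = (μ t²/π²)^(1/3) = (3.986×10^5 × (27835.2)² / π²)^(1/3) = 31512 km.
Since a_t = (r₁ + r₂)/2, r₂ = 2a_t − r₁ = 2×31512 − 8295 = 54729 km.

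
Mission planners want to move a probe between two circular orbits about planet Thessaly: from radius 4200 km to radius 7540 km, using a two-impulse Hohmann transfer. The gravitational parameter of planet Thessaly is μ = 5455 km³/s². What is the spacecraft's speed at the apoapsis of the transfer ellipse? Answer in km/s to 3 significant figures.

Transfer-ellipse semi-major axis a_t = (r₁ + r₂)/2 = (4200 + 7540)/2 = 5870 km.
At apoapsis, r = 7540 km.
From the vis-viva equation, v = √[μ(2/r − 1/a_t)] = 0.7195 km/s.

v = 0.719 km/s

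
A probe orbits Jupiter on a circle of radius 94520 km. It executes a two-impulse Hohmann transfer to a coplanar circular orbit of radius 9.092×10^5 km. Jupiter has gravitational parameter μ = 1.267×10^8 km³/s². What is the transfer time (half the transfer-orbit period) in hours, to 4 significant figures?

t = 27.56 hours

Semi-major axis of the transfer orbit: a_t = (94520 + 9.092×10^5)/2 = 5.0186×10^5 km.
Transfer time t = π√(a_t³/μ) = π√((5.0186×10^5)³ / 1.267×10^8) = 99230 s.
Converting: 99230 s ÷ 3600 s/hour = 27.56 hours.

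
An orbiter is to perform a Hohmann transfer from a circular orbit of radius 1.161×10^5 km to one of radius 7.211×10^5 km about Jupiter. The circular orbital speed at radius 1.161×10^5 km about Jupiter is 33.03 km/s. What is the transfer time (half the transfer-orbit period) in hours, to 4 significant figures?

From the circular-orbit relation v² = μ/r at r = 1.161×10^5 km: μ = v²r = (33.03)² × 1.161×10^5 = 1.26663×10^8 km³/s².
Transfer-ellipse semi-major axis a_t = (r₁ + r₂)/2 = (1.161×10^5 + 7.211×10^5)/2 = 4.186×10^5 km.
By Kepler's third law the transfer-orbit period is T = 2π√(a_t³/μ), so t = T/2 = 75600 s.
Converting: 75600 s ÷ 3600 s/hour = 21.00 hours.

t = 21.00 hours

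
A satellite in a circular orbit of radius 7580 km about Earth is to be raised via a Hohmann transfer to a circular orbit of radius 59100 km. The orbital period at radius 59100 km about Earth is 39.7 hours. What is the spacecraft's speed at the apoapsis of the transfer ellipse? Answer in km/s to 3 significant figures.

v = 1.24 km/s

From Kepler's third law T² = 4π²r³/μ at r = 59100 km, T = 39.7 hours = 39.7 × 3600 s = 1.4292×10^5 s: μ = 4π²r³/T² = 3.98966×10^5 km³/s².
The Hohmann ellipse has a_t = (r₁ + r₂)/2 = 33340 km.
At apoapsis, r = 59100 km.
Applying v² = μ(2/r − 1/a_t): v = 1.239 km/s.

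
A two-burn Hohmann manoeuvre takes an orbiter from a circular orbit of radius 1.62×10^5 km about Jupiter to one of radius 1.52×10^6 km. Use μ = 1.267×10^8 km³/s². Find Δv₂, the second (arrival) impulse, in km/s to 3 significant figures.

The Hohmann ellipse has a_t = (r₁ + r₂)/2 = 8.410×10^5 km.
Circular speed at r = 1.520×10^6 km: v_c = √(μ/r) = 9.130 km/s.
Transfer-orbit speed at the same r (vis-viva, a = a_t): v_t = √[μ(2/r − 1/a_t)] = 4.007 km/s.
Δv₂ = |v_t − v_c| = |4.007 − 9.130| = 5.123 km/s.

Δv₂ = 5.12 km/s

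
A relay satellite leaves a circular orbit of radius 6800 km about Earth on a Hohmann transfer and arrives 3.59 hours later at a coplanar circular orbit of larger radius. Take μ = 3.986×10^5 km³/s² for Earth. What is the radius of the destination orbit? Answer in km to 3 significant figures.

r₂ = 31000 km

Transfer time t = 3.59 hours = 12924 s, and t = π√(a_t³/μ).
So a_t = (μ t²/π²)^(1/3) = (3.986×10^5 × (12924)² / π²)^(1/3) = 18895 km.
Since a_t = (r₁ + r₂)/2, r₂ = 2a_t − r₁ = 2×18895 − 6800 = 30990 km.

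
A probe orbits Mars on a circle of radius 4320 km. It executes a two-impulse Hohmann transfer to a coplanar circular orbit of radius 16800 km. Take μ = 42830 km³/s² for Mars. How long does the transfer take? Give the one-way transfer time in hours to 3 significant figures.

t = 4.58 hours

Transfer-ellipse semi-major axis a_t = (r₁ + r₂)/2 = (4320 + 16800)/2 = 10560 km.
Transfer time t = π√(a_t³/μ) = π√((10560)³ / 42830) = 16473 s.
Converting: 16473 s ÷ 3600 s/hour = 4.58 hours.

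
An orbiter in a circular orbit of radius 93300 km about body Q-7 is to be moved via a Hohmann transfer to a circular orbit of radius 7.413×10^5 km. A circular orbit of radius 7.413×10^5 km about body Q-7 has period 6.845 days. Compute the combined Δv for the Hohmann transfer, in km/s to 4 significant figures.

Δv = 11.54 km/s

From Kepler's third law T² = 4π²r³/μ at r = 7.413×10^5 km, T = 6.845 days = 6.845 × 86400 s = 5.91408×10^5 s: μ = 4π²r³/T² = 4.59798×10^7 km³/s².
Semi-major axis of the transfer orbit: a_t = (93300 + 7.413×10^5)/2 = 4.173×10^5 km.
At r₁ the circular-orbit speed is v₁ = √(μ/r₁) = 22.199 km/s.
Transfer-orbit speed at r₁ (vis-viva equation): v_p = √[μ(2/r₁ − 1/a_t)] = 29.588 km/s.
First burn Δv₁ = |v_p − v₁| = 7.389 km/s.
Circular speed at r₂: v₂ = √(μ/r₂) = 7.876 km/s.
Transfer-orbit speed at r₂: v_a = √[μ(2/r₂ − 1/a_t)] = 3.724 km/s.
Second burn Δv₂ = |v₂ − v_a| = 4.152 km/s.
Δv = Δv₁ + Δv₂ = 7.389 + 4.152 = 11.54 km/s.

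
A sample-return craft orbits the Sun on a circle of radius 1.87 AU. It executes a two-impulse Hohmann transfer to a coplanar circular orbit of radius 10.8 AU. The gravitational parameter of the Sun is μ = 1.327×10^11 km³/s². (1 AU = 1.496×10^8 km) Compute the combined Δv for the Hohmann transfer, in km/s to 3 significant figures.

In km: r₁ = 1.87 × 1.496×10^8 = 2.79752×10^8 km; r₂ = 10.8 × 1.496×10^8 = 1.61568×10^9 km.
Transfer-ellipse semi-major axis a_t = (r₁ + r₂)/2 = (2.79752×10^8 + 1.61568×10^9)/2 = 9.47716×10^8 km.
At r₁ the circular-orbit speed is v₁ = √(μ/r₁) = 21.7795 km/s.
Transfer-orbit speed at r₁ (vis-viva equation): v_p = √[μ(2/r₁ − 1/a_t)] = 28.4372 km/s.
First burn Δv₁ = |v_p − v₁| = 6.658 km/s.
Circular speed at r₂: v₂ = √(μ/r₂) = 9.063 km/s.
Transfer-orbit speed at r₂: v_a = √[μ(2/r₂ − 1/a_t)] = 4.924 km/s.
Second burn Δv₂ = |v₂ − v_a| = 4.139 km/s.
Δv = Δv₁ + Δv₂ = 6.658 + 4.139 = 10.80 km/s.

Δv = 10.8 km/s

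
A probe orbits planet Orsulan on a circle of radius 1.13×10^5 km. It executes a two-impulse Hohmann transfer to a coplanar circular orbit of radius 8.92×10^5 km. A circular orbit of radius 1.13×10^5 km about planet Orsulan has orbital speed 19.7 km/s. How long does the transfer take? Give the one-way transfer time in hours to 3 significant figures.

From the circular-orbit relation v² = μ/r at r = 1.13×10^5 km: μ = v²r = (19.7)² × 1.13×10^5 = 4.38542×10^7 km³/s².
The Hohmann ellipse has a_t = (r₁ + r₂)/2 = 5.025×10^5 km.
Transfer time t = π√(a_t³/μ) = π√((5.025×10^5)³ / 4.38542×10^7) = 1.690×10^5 s.
Converting: 1.690×10^5 s ÷ 3600 s/hour = 46.9 hours.

t = 46.9 hours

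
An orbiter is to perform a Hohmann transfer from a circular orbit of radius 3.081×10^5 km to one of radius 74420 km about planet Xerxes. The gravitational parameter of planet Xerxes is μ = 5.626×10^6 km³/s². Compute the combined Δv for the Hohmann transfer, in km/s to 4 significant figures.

Δv = 3.948 km/s

Transfer-ellipse semi-major axis a_t = (r₁ + r₂)/2 = (3.081×10^5 + 74420)/2 = 1.9126×10^5 km.
Circular speed at r₁: v₁ = √(μ/r₁) = √(5.626×10^6/3.081×10^5) = 4.2732 km/s.
On the transfer ellipse at r₁, v² = μ(2/r − 1/a) gives v_a = √[μ(2/r₁ − 1/a_t)] = 2.6655 km/s.
First burn Δv₁ = |v_a − v₁| = 1.6077 km/s.
Circular speed at r₂: v₂ = √(μ/r₂) = 8.69471 km/s.
Transfer-orbit speed at r₂: v_p = √[μ(2/r₂ − 1/a_t)] = 11.0354 km/s.
Second burn Δv₂ = |v₂ − v_p| = 2.3407 km/s.
Δv = Δv₁ + Δv₂ = 1.6077 + 2.3407 = 3.948 km/s.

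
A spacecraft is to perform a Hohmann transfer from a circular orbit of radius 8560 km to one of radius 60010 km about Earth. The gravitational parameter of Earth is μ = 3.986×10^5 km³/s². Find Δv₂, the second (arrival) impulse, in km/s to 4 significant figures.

Δv₂ = 1.289 km/s

The Hohmann ellipse has a_t = (r₁ + r₂)/2 = 34285 km.
Circular speed at r = 60010 km: v_c = √(μ/r) = 2.577 km/s.
Vis-viva on the transfer ellipse at r = 60010 km gives v_t = √[μ(2/r − 1/a_t)] = 1.288 km/s.
Δv₂ = |v_t − v_c| = |1.288 − 2.577| = 1.289 km/s.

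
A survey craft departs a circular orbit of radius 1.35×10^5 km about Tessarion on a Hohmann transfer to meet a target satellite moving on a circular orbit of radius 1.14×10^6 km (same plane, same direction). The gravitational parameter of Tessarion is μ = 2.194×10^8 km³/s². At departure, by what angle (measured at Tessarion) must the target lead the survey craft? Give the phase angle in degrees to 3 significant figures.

φ = 105°

Transfer-ellipse semi-major axis a_t = (r₁ + r₂)/2 = (1.350×10^5 + 1.140×10^6)/2 = 6.375×10^5 km.
Transfer time t = π√(a_t³/μ) = 1.07957×10^5 s.
The target's mean motion on its circular orbit is ω₂ = √(μ/r₂³) = 1.21692×10^-5 rad/s.
Angle swept by the target during transfer: ω₂·t = 1.31375 rad = 75.27°.
Arrival is 180° from departure on the ellipse, so φ = 180° − 75.27° = 105°.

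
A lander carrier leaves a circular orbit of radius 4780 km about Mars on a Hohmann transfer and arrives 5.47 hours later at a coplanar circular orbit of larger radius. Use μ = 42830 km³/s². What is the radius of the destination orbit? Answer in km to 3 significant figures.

r₂ = 19000 km

Transfer time t = 5.47 hours = 19692 s, and t = π√(a_t³/μ).
So a_t = (μ t²/π²)^(1/3) = (42830 × (19692)² / π²)^(1/3) = 11894 km.
Since a_t = (r₁ + r₂)/2, r₂ = 2a_t − r₁ = 2×11894 − 4780 = 19008 km.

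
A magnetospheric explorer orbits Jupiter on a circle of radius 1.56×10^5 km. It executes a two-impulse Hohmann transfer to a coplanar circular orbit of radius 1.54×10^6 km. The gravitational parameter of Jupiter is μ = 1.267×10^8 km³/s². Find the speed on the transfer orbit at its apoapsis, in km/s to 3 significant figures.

v = 3.89 km/s

Transfer-ellipse semi-major axis a_t = (r₁ + r₂)/2 = (1.560×10^5 + 1.540×10^6)/2 = 8.480×10^5 km.
The apoapsis of the transfer ellipse is at r = 1.540×10^6 km.
Vis-viva: v = √[μ(2/r − 1/a_t)] = √[1.267×10^8 × (2/1.540×10^6 − 1/8.480×10^5)] = 3.890 km/s.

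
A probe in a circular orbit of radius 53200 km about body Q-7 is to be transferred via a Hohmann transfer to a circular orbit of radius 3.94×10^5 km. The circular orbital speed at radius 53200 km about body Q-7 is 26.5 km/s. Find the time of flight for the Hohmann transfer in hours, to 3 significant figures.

t = 15.1 hours

From the circular-orbit relation v² = μ/r at r = 53200 km: μ = v²r = (26.5)² × 53200 = 3.73597×10^7 km³/s².
Transfer-ellipse semi-major axis a_t = (r₁ + r₂)/2 = (53200 + 3.940×10^5)/2 = 2.236×10^5 km.
By Kepler's third law the transfer-orbit period is T = 2π√(a_t³/μ), so t = T/2 = 54340 s.
Converting: 54340 s ÷ 3600 s/hour = 15.1 hours.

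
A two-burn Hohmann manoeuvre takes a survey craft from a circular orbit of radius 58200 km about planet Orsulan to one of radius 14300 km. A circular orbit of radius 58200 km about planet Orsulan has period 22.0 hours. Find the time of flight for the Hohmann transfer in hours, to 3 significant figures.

t = 5.41 hours

From Kepler's third law T² = 4π²r³/μ at r = 58200 km, T = 22.0 hours = 22.0 × 3600 s = 79200 s: μ = 4π²r³/T² = 1.24073×10^6 km³/s².
The Hohmann ellipse has a_t = (r₁ + r₂)/2 = 36250 km.
By Kepler's third law the transfer-orbit period is T = 2π√(a_t³/μ), so t = T/2 = 19470 s.
Converting: 19470 s ÷ 3600 s/hour = 5.41 hours.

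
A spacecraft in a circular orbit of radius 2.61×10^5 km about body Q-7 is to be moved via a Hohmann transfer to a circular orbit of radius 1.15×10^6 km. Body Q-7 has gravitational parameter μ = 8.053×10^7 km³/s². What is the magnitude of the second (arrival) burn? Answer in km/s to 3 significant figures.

The Hohmann ellipse has a_t = (r₁ + r₂)/2 = 7.055×10^5 km.
On the circular orbit at r = 1.150×10^6 km, v_c = √(μ/r) = 8.368 km/s.
Transfer-orbit speed at the same r (vis-viva, a = a_t): v_t = √[μ(2/r − 1/a_t)] = 5.090 km/s.
Δv₂ = |v_t − v_c| = |5.090 − 8.368| = 3.278 km/s.

Δv₂ = 3.28 km/s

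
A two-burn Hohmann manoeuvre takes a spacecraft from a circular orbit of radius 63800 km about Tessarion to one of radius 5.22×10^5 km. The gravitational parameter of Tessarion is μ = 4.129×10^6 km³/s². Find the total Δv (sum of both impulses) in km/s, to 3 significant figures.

Δv = 4.19 km/s

The Hohmann ellipse has a_t = (r₁ + r₂)/2 = 2.929×10^5 km.
Circular speed at r₁: v₁ = √(μ/r₁) = √(4.129×10^6/63800) = 8.045 km/s.
Transfer-orbit speed at r₁ (vis-viva equation): v_p = √[μ(2/r₁ − 1/a_t)] = 10.74 km/s.
First burn Δv₁ = |v_p − v₁| = 2.695 km/s.
At r₂, v₂ = √(μ/r₂) = 2.8125 km/s.
Transfer-orbit speed at r₂: v_a = √[μ(2/r₂ − 1/a_t)] = 1.3126 km/s.
Second burn Δv₂ = |v₂ − v_a| = 1.500 km/s.
Δv = Δv₁ + Δv₂ = 2.695 + 1.500 = 4.195 km/s.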